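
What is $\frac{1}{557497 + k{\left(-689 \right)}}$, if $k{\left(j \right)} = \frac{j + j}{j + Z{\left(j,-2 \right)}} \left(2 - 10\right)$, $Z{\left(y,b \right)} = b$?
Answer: $\frac{691}{385219403} \approx 1.7938 \cdot 10^{-6}$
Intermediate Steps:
$k{\left(j \right)} = - \frac{16 j}{-2 + j}$ ($k{\left(j \right)} = \frac{j + j}{j - 2} \left(2 - 10\right) = \frac{2 j}{-2 + j} \left(-8\right) = - \frac{16 j}{-2 + j}$)
$\frac{1}{557497 + k{\left(-689 \right)}} = \frac{1}{557497 - - \frac{11024}{-2 - 689}} = \frac{1}{557497 - - \frac{11024}{-691}} = \frac{1}{557497 - \left(-11024\right) \left(- \frac{1}{691}\right)} = \frac{1}{557497 - \frac{11024}{691}} = \frac{1}{\frac{385219403}{691}} = \frac{691}{385219403}$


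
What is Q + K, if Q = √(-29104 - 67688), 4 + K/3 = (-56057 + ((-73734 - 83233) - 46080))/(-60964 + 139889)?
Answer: -1724412/78925 + 2*I*√24198 ≈ -21.849 + 311.11*I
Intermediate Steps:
K = -1724412/78925 (K = -12 + 3*((-56057 + ((-73734 - 83233) - 46080))/(-60964 + 139889)) = -12 + 3*((-56057 + (-156967 - 46080))/78925) = -12 + 3*((-56057 - 203047)*(1/78925)) = -12 + 3*(-259104*1/78925) = -12 + 3*(-259104/78925) = -12 - 777312/78925 = -1724412/78925 ≈ -21.849)
Q = 2*I*√24198 (Q = √(-96792) = 2*I*√24198 ≈ 311.11*I)
Q + K = 2*I*√24198 - 1724412/78925 = -1724412/78925 + 2*I*√24198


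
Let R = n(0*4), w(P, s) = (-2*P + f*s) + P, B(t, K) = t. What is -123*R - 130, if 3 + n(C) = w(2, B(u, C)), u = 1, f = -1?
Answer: 608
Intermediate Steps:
w(P, s) = -P - s (w(P, s) = (-2*P - s) + P = (-s - 2*P) + P = -P - s)
n(C) = -6 (n(C) = -3 + (-1*2 - 1*1) = -3 + (-2 - 1) = -3 - 3 = -6)
R = -6
-123*R - 130 = -123*(-6) - 130 = 738 - 130 = 608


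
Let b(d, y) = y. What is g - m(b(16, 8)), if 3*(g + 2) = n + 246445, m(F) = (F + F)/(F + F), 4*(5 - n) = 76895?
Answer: 908869/12 ≈ 75739.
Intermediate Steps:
n = -76875/4 (n = 5 - ¼*76895 = 5 - 76895/4 = -76875/4 ≈ -19219.)
m(F) = 1 (m(F) = (2*F)/((2*F)) = (2*F)*(1/(2*F)) = 1)
g = 908881/12 (g = -2 + (-76875/4 + 246445)/3 = -2 + (⅓)*(908905/4) = -2 + 908905/12 = 908881/12 ≈ 75740.)
g - m(b(16, 8)) = 908881/12 - 1*1 = 908881/12 - 1 = 908869/12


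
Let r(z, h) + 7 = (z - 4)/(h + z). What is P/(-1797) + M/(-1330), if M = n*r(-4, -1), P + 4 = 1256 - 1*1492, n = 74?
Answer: 864401/1991675 ≈ 0.43401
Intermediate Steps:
P = -240 (P = -4 + (1256 - 1*1492) = -4 + (1256 - 1492) = -4 - 236 = -240)
r(z, h) = -7 + (-4 + z)/(h + z) (r(z, h) = -7 + (z - 4)/(h + z) = -7 + (-4 + z)/(h + z))
M = -1998/5 (M = 74*((-4 - 7*(-1) - 6*(-4))/(-1 - 4)) = 74*((-4 + 7 + 24)/(-5)) = 74*(-⅕*27) = 74*(-27/5) = -1998/5 ≈ -399.60)
P/(-1797) + M/(-1330) = -240/(-1797) - 1998/5/(-1330) = -240*(-1/1797) - 1998/5*(-1/1330) = 80/599 + 999/3325 = 864401/1991675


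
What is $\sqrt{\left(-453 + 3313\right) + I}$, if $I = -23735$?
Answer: $5 i \sqrt{835} \approx 144.48 i$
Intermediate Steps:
$\sqrt{\left(-453 + 3313\right) + I} = \sqrt{\left(-453 + 3313\right) - 23735} = \sqrt{2860 - 23735} = \sqrt{-20875} = 5 i \sqrt{835}$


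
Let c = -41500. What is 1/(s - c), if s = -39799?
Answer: 1/1701 ≈ 0.00058789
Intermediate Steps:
1/(s - c) = 1/(-39799 - 1*(-41500)) = 1/(-39799 + 41500) = 1/1701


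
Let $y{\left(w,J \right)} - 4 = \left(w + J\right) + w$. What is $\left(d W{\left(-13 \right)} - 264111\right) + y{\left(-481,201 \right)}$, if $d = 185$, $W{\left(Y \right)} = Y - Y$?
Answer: $-264868$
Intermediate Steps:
$W{\left(Y \right)} = 0$
$y{\left(w,J \right)} = 4 + J + 2 w$ ($y{\left(w,J \right)} = 4 + \left(\left(w + J\right) + w\right) = 4 + \left(\left(J + w\right) + w\right) = 4 + \left(J + 2 w\right) = 4 + J + 2 w$)
$\left(d W{\left(-13 \right)} - 264111\right) + y{\left(-481,201 \right)} = \left(185 \cdot 0 - 264111\right) + \left(4 + 201 + 2 \left(-481\right)\right) = \left(0 - 264111\right) + \left(4 + 201 - 962\right) = -264111 - 757 = -264868$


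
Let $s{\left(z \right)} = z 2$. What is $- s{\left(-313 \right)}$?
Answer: $626$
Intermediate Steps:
$s{\left(z \right)} = 2 z$
$- s{\left(-313 \right)} = - 2 \left(-313\right) = \left(-1\right) \left(-626\right) = 626$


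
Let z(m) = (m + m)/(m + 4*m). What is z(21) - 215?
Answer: -1073/5 ≈ -214.60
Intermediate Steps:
z(m) = ⅖ (z(m) = (2*m)/((5*m)) = (2*m)*(1/(5*m)) = ⅖)
z(21) - 215 = ⅖ - 215 = -1073/5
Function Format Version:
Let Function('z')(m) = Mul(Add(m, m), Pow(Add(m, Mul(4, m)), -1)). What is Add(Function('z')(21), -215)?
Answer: Rational(-1073, 5) ≈ -214.60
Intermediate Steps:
Function('z')(m) = Rational(2, 5) (Function('z')(m) = Mul(Mul(2, m), Pow(Mul(5, m), -1)) = Mul(Mul(2, m), Mul(Rational(1, 5), Pow(m, -1))) = Rational(2, 5))
Add(Function('z')(21), -215) = Add(Rational(2, 5), -215) = Rational(-1073, 5)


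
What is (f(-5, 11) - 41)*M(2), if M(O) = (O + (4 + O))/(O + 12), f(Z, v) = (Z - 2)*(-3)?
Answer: -80/7 ≈ -11.429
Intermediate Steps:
f(Z, v) = 6 - 3*Z (f(Z, v) = (-2 + Z)*(-3) = 6 - 3*Z)
M(O) = (4 + 2*O)/(12 + O)
(f(-5, 11) - 41)*M(2) = ((6 - 3*(-5)) - 41)*(2*(2 + 2)/(12 + 2)) = ((6 + 15) - 41)*(2*4/14) = (21 - 41)*(2*(1/14)*4) = -20*4/7 = -80/7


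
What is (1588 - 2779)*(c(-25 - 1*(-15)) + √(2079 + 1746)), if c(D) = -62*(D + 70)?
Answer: 4430520 - 17865*√17 ≈ 4.3569e+6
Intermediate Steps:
c(D) = -4340 - 62*D (c(D) = -62*(70 + D) = -4340 - 62*D)
(1588 - 2779)*(c(-25 - 1*(-15)) + √(2079 + 1746)) = (1588 - 2779)*((-4340 - 62*(-25 - 1*(-15))) + √(2079 + 1746)) = -1191*((-4340 - 62*(-25 + 15)) + √3825) = -1191*((-4340 - 62*(-10)) + 15*√17) = -1191*((-4340 + 620) + 15*√17) = -1191*(-3720 + 15*√17) = 4430520 - 17865*√17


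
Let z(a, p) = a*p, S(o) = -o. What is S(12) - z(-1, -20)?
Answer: -32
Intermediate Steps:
S(12) - z(-1, -20) = -1*12 - (-1)*(-20) = -12 - 1*20 = -12 - 20 = -32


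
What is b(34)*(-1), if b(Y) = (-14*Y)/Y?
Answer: 14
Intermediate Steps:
b(Y) = -14
b(34)*(-1) = -14*(-1) = 14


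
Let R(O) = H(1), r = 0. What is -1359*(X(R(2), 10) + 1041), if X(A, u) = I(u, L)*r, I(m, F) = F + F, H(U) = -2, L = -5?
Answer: -1414719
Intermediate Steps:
I(m, F) = 2*F
R(O) = -2
X(A, u) = 0 (X(A, u) = (2*(-5))*0 = -10*0 = 0)
-1359*(X(R(2), 10) + 1041) = -1359*(0 + 1041) = -1359*1041 = -1414719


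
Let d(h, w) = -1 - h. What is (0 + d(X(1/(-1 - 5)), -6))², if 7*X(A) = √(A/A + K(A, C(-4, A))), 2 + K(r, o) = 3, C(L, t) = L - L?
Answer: (7 + √2)²/49 ≈ 1.4449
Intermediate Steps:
C(L, t) = 0
K(r, o) = 1 (K(r, o) = -2 + 3 = 1)
X(A) = √2/7 (X(A) = √(A/A + 1)/7 = √(1 + 1)/7 = √2/7)
(0 + d(X(1/(-1 - 5)), -6))² = (0 + (-1 - √2/7))² = (-1 - √2/7)²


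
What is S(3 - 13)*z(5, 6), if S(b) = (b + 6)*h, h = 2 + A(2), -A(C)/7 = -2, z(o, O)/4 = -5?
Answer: 1280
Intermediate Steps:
z(o, O) = -20 (z(o, O) = 4*(-5) = -20)
A(C) = 14 (A(C) = -7*(-2) = 14)
h = 16 (h = 2 + 14 = 16)
S(b) = 96 + 16*b (S(b) = (b + 6)*16 = (6 + b)*16 = 96 + 16*b)
S(3 - 13)*z(5, 6) = (96 + 16*(3 - 13))*(-20) = (96 + 16*(-10))*(-20) = (96 - 160)*(-20) = -64*(-20) = 1280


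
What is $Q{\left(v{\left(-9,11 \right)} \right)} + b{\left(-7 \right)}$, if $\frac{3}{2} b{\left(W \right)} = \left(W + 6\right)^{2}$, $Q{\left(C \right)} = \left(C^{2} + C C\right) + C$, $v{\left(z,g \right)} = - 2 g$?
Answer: $\frac{2840}{3} \approx 946.67$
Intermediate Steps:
$Q{\left(C \right)} = C + 2 C^{2}$ ($Q{\left(C \right)} = \left(C^{2} + C^{2}\right) + C = 2 C^{2} + C = C + 2 C^{2}$)
$b{\left(W \right)} = \frac{2 \left(6 + W\right)^{2}}{3}$ ($b{\left(W \right)} = \frac{2 \left(W + 6\right)^{2}}{3} = \frac{2 \left(6 + W\right)^{2}}{3}$)
$Q{\left(v{\left(-9,11 \right)} \right)} + b{\left(-7 \right)} = \left(-2\right) 11 \left(1 + 2 \left(\left(-2\right) 11\right)\right) + \frac{2 \left(6 - 7\right)^{2}}{3} = - 22 \left(1 + 2 \left(-22\right)\right) + \frac{2 \left(-1\right)^{2}}{3} = - 22 \left(1 - 44\right) + \frac{2}{3} \cdot 1 = \left(-22\right) \left(-43\right) + \frac{2}{3} = 946 + \frac{2}{3} = \frac{2840}{3}$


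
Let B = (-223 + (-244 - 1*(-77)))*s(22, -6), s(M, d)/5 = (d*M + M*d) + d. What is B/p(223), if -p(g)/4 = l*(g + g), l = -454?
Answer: 131625/202484 ≈ 0.65005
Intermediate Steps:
s(M, d) = 5*d + 10*M*d (s(M, d) = 5*((d*M + M*d) + d) = 5*((M*d + M*d) + d) = 5*(2*M*d + d) = 5*(d + 2*M*d) = 5*d + 10*M*d)
p(g) = 3632*g (p(g) = -(-1816)*(g + g) = -(-1816)*2*g = -(-3632)*g = 3632*g)
B = 526500 (B = (-223 + (-244 - 1*(-77)))*(5*(-6)*(1 + 2*22)) = (-223 + (-244 + 77))*(5*(-6)*(1 + 44)) = (-223 - 167)*(5*(-6)*45) = -390*(-1350) = 526500)
B/p(223) = 526500/((3632*223)) = 526500/809936 = 526500*(1/809936) = 131625/202484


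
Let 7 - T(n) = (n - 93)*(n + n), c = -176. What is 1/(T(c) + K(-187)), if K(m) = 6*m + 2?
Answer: -1/95801 ≈ -1.0438e-5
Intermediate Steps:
K(m) = 2 + 6*m
T(n) = 7 - 2*n*(-93 + n) (T(n) = 7 - (n - 93)*(n + n) = 7 - (-93 + n)*2*n = 7 - 2*n*(-93 + n))
1/(T(c) + K(-187)) = 1/((7 - 2*(-176)² + 186*(-176)) + (2 + 6*(-187))) = 1/((7 - 2*30976 - 32736) + (2 - 1122)) = 1/((7 - 61952 - 32736) - 1120) = 1/(-94681 - 1120) = 1/(-95801) = -1/95801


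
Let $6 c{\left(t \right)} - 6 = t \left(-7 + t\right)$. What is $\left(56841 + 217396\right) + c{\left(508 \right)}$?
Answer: $316656$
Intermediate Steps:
$c{\left(t \right)} = 1 + \frac{t \left(-7 + t\right)}{6}$
$\left(56841 + 217396\right) + c{\left(508 \right)} = \left(56841 + 217396\right) + \left(1 - \frac{1778}{3} + \frac{508^{2}}{6}\right) = 274237 + \left(1 - \frac{1778}{3} + \frac{1}{6} \cdot 258064\right) = 274237 + \left(1 - \frac{1778}{3} + \frac{129032}{3}\right) = 274237 + 42419 = 316656$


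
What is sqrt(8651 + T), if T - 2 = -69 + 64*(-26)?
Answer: 2*sqrt(1730) ≈ 83.187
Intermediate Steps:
T = -1731 (T = 2 + (-69 + 64*(-26)) = 2 + (-69 - 1664) = 2 - 1733 = -1731)
sqrt(8651 + T) = sqrt(8651 - 1731) = sqrt(6920) = 2*sqrt(1730)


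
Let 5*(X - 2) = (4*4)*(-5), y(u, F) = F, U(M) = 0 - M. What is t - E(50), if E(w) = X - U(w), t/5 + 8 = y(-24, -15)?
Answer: -151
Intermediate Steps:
U(M) = -M
t = -115 (t = -40 + 5*(-15) = -40 - 75 = -115)
X = -14 (X = 2 + ((4*4)*(-5))/5 = 2 + (16*(-5))/5 = 2 + (⅕)*(-80) = 2 - 16 = -14)
E(w) = -14 + w (E(w) = -14 - (-1)*w = -14 + w)
t - E(50) = -115 - (-14 + 50) = -115 - 1*36 = -115 - 36 = -151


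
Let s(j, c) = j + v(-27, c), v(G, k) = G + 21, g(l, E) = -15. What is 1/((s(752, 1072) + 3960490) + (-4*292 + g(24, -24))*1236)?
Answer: 1/2499048 ≈ 4.0015e-7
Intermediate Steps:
v(G, k) = 21 + G
s(j, c) = -6 + j (s(j, c) = j + (21 - 27) = j - 6 = -6 + j)
1/((s(752, 1072) + 3960490) + (-4*292 + g(24, -24))*1236) = 1/(((-6 + 752) + 3960490) + (-4*292 - 15)*1236) = 1/((746 + 3960490) + (-1168 - 15)*1236) = 1/(3961236 - 1183*1236) = 1/(3961236 - 1462188) = 1/2499048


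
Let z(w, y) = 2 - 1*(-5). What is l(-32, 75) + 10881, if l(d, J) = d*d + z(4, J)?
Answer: 11912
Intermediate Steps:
z(w, y) = 7 (z(w, y) = 2 + 5 = 7)
l(d, J) = 7 + d² (l(d, J) = d*d + 7 = d² + 7 = 7 + d²)
l(-32, 75) + 10881 = (7 + (-32)²) + 10881 = (7 + 1024) + 10881 = 1031 + 10881 = 11912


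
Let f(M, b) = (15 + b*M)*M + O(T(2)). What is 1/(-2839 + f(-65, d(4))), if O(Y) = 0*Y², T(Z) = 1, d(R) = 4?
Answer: 1/13086 ≈ 7.6418e-5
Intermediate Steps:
O(Y) = 0
f(M, b) = M*(15 + M*b) (f(M, b) = (15 + b*M)*M + 0 = (15 + M*b)*M + 0 = M*(15 + M*b) + 0 = M*(15 + M*b))
1/(-2839 + f(-65, d(4))) = 1/(-2839 - 65*(15 - 65*4)) = 1/(-2839 - 65*(15 - 260)) = 1/(-2839 - 65*(-245)) = 1/(-2839 + 15925) = 1/13086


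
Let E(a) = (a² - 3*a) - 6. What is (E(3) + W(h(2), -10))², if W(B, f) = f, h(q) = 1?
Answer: 256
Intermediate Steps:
E(a) = -6 + a² - 3*a
(E(3) + W(h(2), -10))² = ((-6 + 3² - 3*3) - 10)² = ((-6 + 9 - 9) - 10)² = (-6 - 10)² = (-16)² = 256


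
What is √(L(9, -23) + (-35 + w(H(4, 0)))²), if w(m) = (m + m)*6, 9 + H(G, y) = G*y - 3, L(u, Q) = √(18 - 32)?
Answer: √(32041 + I*√14) ≈ 179.0 + 0.01*I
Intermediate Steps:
L(u, Q) = I*√14 (L(u, Q) = √(-14) = I*√14)
H(G, y) = -12 + G*y (H(G, y) = -9 + (G*y - 3) = -9 + (-3 + G*y) = -12 + G*y)
w(m) = 12*m (w(m) = (2*m)*6 = 12*m)
√(L(9, -23) + (-35 + w(H(4, 0)))²) = √(I*√14 + (-35 + 12*(-12 + 4*0))²) = √(I*√14 + (-35 + 12*(-12 + 0))²) = √(I*√14 + (-35 + 12*(-12))²) = √(I*√14 + (-35 - 144)²) = √(I*√14 + (-179)²) = √(I*√14 + 32041) = √(32041 + I*√14)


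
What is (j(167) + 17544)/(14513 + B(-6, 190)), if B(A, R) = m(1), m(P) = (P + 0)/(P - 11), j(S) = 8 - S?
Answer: 173850/145129 ≈ 1.1979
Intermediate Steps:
m(P) = P/(-11 + P)
B(A, R) = -⅒ (B(A, R) = 1/(-11 + 1) = 1/(-10) = 1*(-⅒) = -⅒)
(j(167) + 17544)/(14513 + B(-6, 190)) = ((8 - 1*167) + 17544)/(14513 - ⅒) = ((8 - 167) + 17544)/(145129/10) = (-159 + 17544)*(10/145129) = 17385*(10/145129) = 173850/145129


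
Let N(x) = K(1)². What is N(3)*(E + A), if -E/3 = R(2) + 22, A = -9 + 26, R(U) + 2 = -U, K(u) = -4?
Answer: -592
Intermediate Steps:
R(U) = -2 - U
N(x) = 16 (N(x) = (-4)² = 16)
A = 17
E = -54 (E = -3*((-2 - 1*2) + 22) = -3*((-2 - 2) + 22) = -3*(-4 + 22) = -3*18 = -54)
N(3)*(E + A) = 16*(-54 + 17) = 16*(-37) = -592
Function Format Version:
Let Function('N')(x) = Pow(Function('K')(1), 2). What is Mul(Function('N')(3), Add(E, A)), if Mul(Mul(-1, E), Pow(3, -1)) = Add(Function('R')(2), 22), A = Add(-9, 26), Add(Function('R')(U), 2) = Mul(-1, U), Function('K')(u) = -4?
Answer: -592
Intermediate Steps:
Function('R')(U) = Add(-2, Mul(-1, U))
Function('N')(x) = 16 (Function('N')(x) = Pow(-4, 2) = 16)
A = 17
E = -54 (E = Mul(-3, Add(Add(-2, Mul(-1, 2)), 22)) = Mul(-3, Add(Add(-2, -2), 22)) = Mul(-3, Add(-4, 22)) = Mul(-3, 18) = -54)
Mul(Function('N')(3), Add(E, A)) = Mul(16, Add(-54, 17)) = Mul(16, -37) = -592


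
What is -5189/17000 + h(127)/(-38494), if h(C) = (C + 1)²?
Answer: -239136683/327199000 ≈ -0.73086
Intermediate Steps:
h(C) = (1 + C)²
-5189/17000 + h(127)/(-38494) = -5189/17000 + (1 + 127)²/(-38494) = -5189*1/17000 + 128²*(-1/38494) = -5189/17000 + 16384*(-1/38494) = -5189/17000 - 8192/19247 = -239136683/327199000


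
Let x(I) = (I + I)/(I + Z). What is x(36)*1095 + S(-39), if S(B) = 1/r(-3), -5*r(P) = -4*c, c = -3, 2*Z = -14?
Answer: 945935/348 ≈ 2718.2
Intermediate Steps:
Z = -7 (Z = (½)*(-14) = -7)
r(P) = -12/5 (r(P) = -(-4)*(-3)/5 = -⅕*12 = -12/5)
x(I) = 2*I/(-7 + I) (x(I) = (I + I)/(I - 7) = (2*I)/(-7 + I) = 2*I/(-7 + I))
S(B) = -5/12 (S(B) = 1/(-12/5) = -5/12)
x(36)*1095 + S(-39) = (2*36/(-7 + 36))*1095 - 5/12 = (2*36/29)*1095 - 5/12 = (2*36*(1/29))*1095 - 5/12 = (72/29)*1095 - 5/12 = 78840/29 - 5/12 = 945935/348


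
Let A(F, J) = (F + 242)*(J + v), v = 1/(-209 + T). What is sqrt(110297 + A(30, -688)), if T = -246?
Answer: I*sqrt(15907717735)/455 ≈ 277.2*I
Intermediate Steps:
v = -1/455 (v = 1/(-209 - 246) = 1/(-455) = -1/455 ≈ -0.0021978)
A(F, J) = (242 + F)*(-1/455 + J) (A(F, J) = (F + 242)*(J - 1/455) = (242 + F)*(-1/455 + J))
sqrt(110297 + A(30, -688)) = sqrt(110297 + (-242/455 + 242*(-688) - 1/455*30 + 30*(-688))) = sqrt(110297 + (-242/455 - 166496 - 6/91 - 20640)) = sqrt(110297 - 85147152/455) = sqrt(-34962017/455) = I*sqrt(15907717735)/455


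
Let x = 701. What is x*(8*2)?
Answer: 11216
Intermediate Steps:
x*(8*2) = 701*(8*2) = 701*16 = 11216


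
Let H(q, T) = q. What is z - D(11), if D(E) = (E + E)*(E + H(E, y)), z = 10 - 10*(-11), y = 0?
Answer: -364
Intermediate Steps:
z = 120 (z = 10 + 110 = 120)
D(E) = 4*E² (D(E) = (E + E)*(E + E) = (2*E)*(2*E) = 4*E²)
z - D(11) = 120 - 4*11² = 120 - 4*121 = 120 - 1*484 = 120 - 484 = -364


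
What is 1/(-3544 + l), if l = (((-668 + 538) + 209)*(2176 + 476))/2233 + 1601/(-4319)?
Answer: -1377761/4754029267 ≈ -0.00028981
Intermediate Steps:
l = 128755717/1377761 (l = ((-130 + 209)*2652)*(1/2233) + 1601*(-1/4319) = (79*2652)*(1/2233) - 1601/4319 = 209508*(1/2233) - 1601/4319 = 209508/2233 - 1601/4319 = 128755717/1377761 ≈ 93.453)
1/(-3544 + l) = 1/(-3544 + 128755717/1377761) = 1/(-4754029267/1377761) = -1377761/4754029267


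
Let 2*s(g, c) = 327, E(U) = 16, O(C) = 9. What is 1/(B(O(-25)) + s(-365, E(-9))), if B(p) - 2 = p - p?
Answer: 2/331 ≈ 0.0060423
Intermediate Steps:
B(p) = 2 (B(p) = 2 + (p - p) = 2 + 0 = 2)
s(g, c) = 327/2 (s(g, c) = (½)*327 = 327/2)
1/(B(O(-25)) + s(-365, E(-9))) = 1/(2 + 327/2) = 1/(331/2) = 2/331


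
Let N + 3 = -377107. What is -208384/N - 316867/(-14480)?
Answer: 12251111469/546055280 ≈ 22.436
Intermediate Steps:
N = -377110 (N = -3 - 377107 = -377110)
-208384/N - 316867/(-14480) = -208384/(-377110) - 316867/(-14480) = -208384*(-1/377110) - 316867*(-1/14480) = 104192/188555 + 316867/14480 = 12251111469/546055280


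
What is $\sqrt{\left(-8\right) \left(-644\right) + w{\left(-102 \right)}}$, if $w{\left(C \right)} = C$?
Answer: $5 \sqrt{202} \approx 71.063$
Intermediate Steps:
$\sqrt{\left(-8\right) \left(-644\right) + w{\left(-102 \right)}} = \sqrt{\left(-8\right) \left(-644\right) - 102} = \sqrt{5152 - 102} = \sqrt{5050} = 5 \sqrt{202}$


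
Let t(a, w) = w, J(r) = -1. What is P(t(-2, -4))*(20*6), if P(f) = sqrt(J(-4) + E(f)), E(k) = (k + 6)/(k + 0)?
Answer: 60*I*sqrt(6) ≈ 146.97*I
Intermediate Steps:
E(k) = (6 + k)/k
P(f) = sqrt(-1 + (6 + f)/f)
P(t(-2, -4))*(20*6) = (sqrt(6)*sqrt(1/(-4)))*(20*6) = (sqrt(6)*sqrt(-1/4))*120 = (sqrt(6)*(I/2))*120 = (I*sqrt(6)/2)*120 = 60*I*sqrt(6)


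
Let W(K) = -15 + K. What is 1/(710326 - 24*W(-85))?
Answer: 1/712726 ≈ 1.4031e-6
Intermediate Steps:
1/(710326 - 24*W(-85)) = 1/(710326 - 24*(-15 - 85)) = 1/(710326 - 24*(-100)) = 1/(710326 + 2400) = 1/712726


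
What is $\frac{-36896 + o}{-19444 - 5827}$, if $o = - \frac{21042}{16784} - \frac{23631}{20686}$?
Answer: $\frac{3202723806955}{2193483781576} \approx 1.4601$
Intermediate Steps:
$o = - \frac{207974379}{86798456}$ ($o = \left(-21042\right) \frac{1}{16784} - \frac{23631}{20686} = - \frac{10521}{8392} - \frac{23631}{20686} = - \frac{207974379}{86798456} \approx -2.3961$)
$\frac{-36896 + o}{-19444 - 5827} = \frac{-36896 - \frac{207974379}{86798456}}{-19444 - 5827} = - \frac{3202723806955}{86798456 \left(-25271\right)} = \left(- \frac{3202723806955}{86798456}\right) \left(- \frac{1}{25271}\right) = \frac{3202723806955}{2193483781576}$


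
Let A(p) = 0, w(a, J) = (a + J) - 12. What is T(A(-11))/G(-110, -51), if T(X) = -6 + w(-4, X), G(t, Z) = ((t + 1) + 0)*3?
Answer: 22/327 ≈ 0.067278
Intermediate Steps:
G(t, Z) = 3 + 3*t (G(t, Z) = ((1 + t) + 0)*3 = (1 + t)*3 = 3 + 3*t)
w(a, J) = -12 + J + a (w(a, J) = (J + a) - 12 = -12 + J + a)
T(X) = -22 + X (T(X) = -6 + (-12 + X - 4) = -6 + (-16 + X) = -22 + X)
T(A(-11))/G(-110, -51) = (-22 + 0)/(3 + 3*(-110)) = -22/(3 - 330) = -22/(-327) = -22*(-1/327) = 22/327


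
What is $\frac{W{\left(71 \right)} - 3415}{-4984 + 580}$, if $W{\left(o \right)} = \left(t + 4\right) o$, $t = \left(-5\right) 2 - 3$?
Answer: $\frac{2027}{2202} \approx 0.92053$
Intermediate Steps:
$t = -13$ ($t = -10 - 3 = -13$)
$W{\left(o \right)} = - 9 o$ ($W{\left(o \right)} = \left(-13 + 4\right) o = - 9 o$)
$\frac{W{\left(71 \right)} - 3415}{-4984 + 580} = \frac{\left(-9\right) 71 - 3415}{-4984 + 580} = \frac{-639 - 3415}{-4404} = \left(-4054\right) \left(- \frac{1}{4404}\right) = \frac{2027}{2202}$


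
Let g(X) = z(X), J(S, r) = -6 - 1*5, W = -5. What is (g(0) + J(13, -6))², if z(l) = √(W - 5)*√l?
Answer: 121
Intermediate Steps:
z(l) = I*√10*√l (z(l) = √(-5 - 5)*√l = √(-10)*√l = (I*√10)*√l = I*√10*√l)
J(S, r) = -11 (J(S, r) = -6 - 5 = -11)
g(X) = I*√10*√X
(g(0) + J(13, -6))² = (I*√10*√0 - 11)² = (I*√10*0 - 11)² = (0 - 11)² = (-11)² = 121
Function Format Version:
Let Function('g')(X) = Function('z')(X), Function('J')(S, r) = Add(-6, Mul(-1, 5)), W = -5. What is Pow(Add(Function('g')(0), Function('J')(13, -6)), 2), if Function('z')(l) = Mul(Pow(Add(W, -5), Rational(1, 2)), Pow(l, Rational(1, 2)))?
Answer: 121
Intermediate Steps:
Function('z')(l) = Mul(I, Pow(10, Rational(1, 2)), Pow(l, Rational(1, 2))) (Function('z')(l) = Mul(Pow(Add(-5, -5), Rational(1, 2)), Pow(l, Rational(1, 2))) = Mul(Pow(-10, Rational(1, 2)), Pow(l, Rational(1, 2))) = Mul(Mul(I, Pow(10, Rational(1, 2))), Pow(l, Rational(1, 2))) = Mul(I, Pow(10, Rational(1, 2)), Pow(l, Rational(1, 2))))
Function('J')(S, r) = -11 (Function('J')(S, r) = Add(-6, -5) = -11)
Function('g')(X) = Mul(I, Pow(10, Rational(1, 2)), Pow(X, Rational(1, 2)))
Pow(Add(Function('g')(0), Function('J')(13, -6)), 2) = Pow(Add(Mul(I, Pow(10, Rational(1, 2)), Pow(0, Rational(1, 2))), -11), 2) = Pow(Add(Mul(I, Pow(10, Rational(1, 2)), 0), -11), 2) = Pow(Add(0, -11), 2) = Pow(-11, 2) = 121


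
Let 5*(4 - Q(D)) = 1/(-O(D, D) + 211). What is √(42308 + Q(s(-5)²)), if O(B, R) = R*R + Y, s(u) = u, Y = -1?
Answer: √180427890265/2065 ≈ 205.70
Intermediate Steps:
O(B, R) = -1 + R² (O(B, R) = R*R - 1 = R² - 1 = -1 + R²)
Q(D) = 4 - 1/(5*(212 - D²)) (Q(D) = 4 - 1/(5*(-(-1 + D²) + 211)) = 4 - 1/(5*((1 - D²) + 211)) = 4 - 1/(5*(212 - D²)))
√(42308 + Q(s(-5)²)) = √(42308 + (-4239 + 20*((-5)²)²)/(5*(-212 + ((-5)²)²))) = √(42308 + (-4239 + 20*25²)/(5*(-212 + 25²))) = √(42308 + (-4239 + 20*625)/(5*(-212 + 625))) = √(42308 + (⅕)*(-4239 + 12500)/413) = √(42308 + (⅕)*(1/413)*8261) = √(42308 + 8261/2065) = √(87374281/2065) = √180427890265/2065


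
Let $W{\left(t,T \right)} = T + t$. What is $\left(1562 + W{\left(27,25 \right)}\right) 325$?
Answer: $524550$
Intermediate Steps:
$\left(1562 + W{\left(27,25 \right)}\right) 325 = \left(1562 + \left(25 + 27\right)\right) 325 = \left(1562 + 52\right) 325 = 1614 \cdot 325 = 524550$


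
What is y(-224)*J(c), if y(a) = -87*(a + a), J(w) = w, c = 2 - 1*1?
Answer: 38976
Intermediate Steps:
c = 1 (c = 2 - 1 = 1)
y(a) = -174*a
y(-224)*J(c) = -174*(-224)*1 = 38976*1 = 38976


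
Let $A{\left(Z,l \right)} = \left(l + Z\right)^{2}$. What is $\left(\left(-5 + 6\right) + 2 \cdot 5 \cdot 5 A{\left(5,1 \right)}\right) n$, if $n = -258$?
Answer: $-464658$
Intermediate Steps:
$A{\left(Z,l \right)} = \left(Z + l\right)^{2}$
$\left(\left(-5 + 6\right) + 2 \cdot 5 \cdot 5 A{\left(5,1 \right)}\right) n = \left(\left(-5 + 6\right) + 2 \cdot 5 \cdot 5 \left(5 + 1\right)^{2}\right) \left(-258\right) = \left(1 + 2 \cdot 25 \cdot 6^{2}\right) \left(-258\right) = \left(1 + 2 \cdot 25 \cdot 36\right) \left(-258\right) = \left(1 + 2 \cdot 900\right) \left(-258\right) = \left(1 + 1800\right) \left(-258\right) = 1801 \left(-258\right) = -464658$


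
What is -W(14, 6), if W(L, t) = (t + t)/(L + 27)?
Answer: -12/41 ≈ -0.29268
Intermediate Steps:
W(L, t) = 2*t/(27 + L) (W(L, t) = (2*t)/(27 + L) = 2*t/(27 + L))
-W(14, 6) = -2*6/(27 + 14) = -2*6/41 = -1*12/41 = -12/41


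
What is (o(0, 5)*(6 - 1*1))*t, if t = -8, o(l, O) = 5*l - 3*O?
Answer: 600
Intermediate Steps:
o(l, O) = -3*O + 5*l
(o(0, 5)*(6 - 1*1))*t = ((-3*5 + 5*0)*(6 - 1*1))*(-8) = ((-15 + 0)*(6 - 1))*(-8) = -15*5*(-8) = -75*(-8) = 600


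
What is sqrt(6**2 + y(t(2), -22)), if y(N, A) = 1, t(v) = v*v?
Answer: sqrt(37) ≈ 6.0828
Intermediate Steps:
t(v) = v**2
sqrt(6**2 + y(t(2), -22)) = sqrt(6**2 + 1) = sqrt(36 + 1) = sqrt(37)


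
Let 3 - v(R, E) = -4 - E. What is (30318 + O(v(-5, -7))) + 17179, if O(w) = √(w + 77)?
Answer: 47497 + √77 ≈ 47506.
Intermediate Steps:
v(R, E) = 7 + E (v(R, E) = 3 - (-4 - E) = 3 + (4 + E) = 7 + E)
O(w) = √(77 + w)
(30318 + O(v(-5, -7))) + 17179 = (30318 + √(77 + (7 - 7))) + 17179 = (30318 + √(77 + 0)) + 17179 = (30318 + √77) + 17179 = 47497 + √77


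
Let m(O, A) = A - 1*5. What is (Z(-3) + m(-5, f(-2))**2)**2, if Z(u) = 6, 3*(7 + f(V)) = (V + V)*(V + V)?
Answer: 206116/81 ≈ 2544.6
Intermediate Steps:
f(V) = -7 + 4*V**2/3 (f(V) = -7 + ((V + V)*(V + V))/3 = -7 + ((2*V)*(2*V))/3 = -7 + (4*V**2)/3 = -7 + 4*V**2/3)
m(O, A) = -5 + A (m(O, A) = A - 5 = -5 + A)
(Z(-3) + m(-5, f(-2))**2)**2 = (6 + (-5 + (-7 + (4/3)*(-2)**2))**2)**2 = (6 + (-5 + (-7 + (4/3)*4))**2)**2 = (6 + (-5 + (-7 + 16/3))**2)**2 = (6 + (-5 - 5/3)**2)**2 = (6 + (-20/3)**2)**2 = (6 + 400/9)**2 = (454/9)**2 = 206116/81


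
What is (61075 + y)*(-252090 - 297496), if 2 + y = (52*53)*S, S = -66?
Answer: 66402629278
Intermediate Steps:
y = -181898 (y = -2 + (52*53)*(-66) = -2 + 2756*(-66) = -2 - 181896 = -181898)
(61075 + y)*(-252090 - 297496) = (61075 - 181898)*(-252090 - 297496) = -120823*(-549586) = 66402629278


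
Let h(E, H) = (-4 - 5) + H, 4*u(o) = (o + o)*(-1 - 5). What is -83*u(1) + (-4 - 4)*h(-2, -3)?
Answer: 345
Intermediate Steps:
u(o) = -3*o (u(o) = ((o + o)*(-1 - 5))/4 = ((2*o)*(-6))/4 = (-12*o)/4 = -3*o)
h(E, H) = -9 + H
-83*u(1) + (-4 - 4)*h(-2, -3) = -(-249) + (-4 - 4)*(-9 - 3) = -83*(-3) - 8*(-12) = 249 + 96 = 345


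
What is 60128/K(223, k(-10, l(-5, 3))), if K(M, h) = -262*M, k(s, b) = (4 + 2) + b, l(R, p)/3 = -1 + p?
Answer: -30064/29213 ≈ -1.0291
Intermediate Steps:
l(R, p) = -3 + 3*p (l(R, p) = 3*(-1 + p) = -3 + 3*p)
k(s, b) = 6 + b
60128/K(223, k(-10, l(-5, 3))) = 60128/((-262*223)) = 60128/(-58426) = 60128*(-1/58426) = -30064/29213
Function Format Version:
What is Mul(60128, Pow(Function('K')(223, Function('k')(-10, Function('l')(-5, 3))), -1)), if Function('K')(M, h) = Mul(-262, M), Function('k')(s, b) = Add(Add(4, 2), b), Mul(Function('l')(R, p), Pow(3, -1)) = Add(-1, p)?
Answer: Rational(-30064, 29213) ≈ -1.0291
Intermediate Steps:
Function('l')(R, p) = Add(-3, Mul(3, p)) (Function('l')(R, p) = Mul(3, Add(-1, p)) = Add(-3, Mul(3, p)))
Function('k')(s, b) = Add(6, b)
Mul(60128, Pow(Function('K')(223, Function('k')(-10, Function('l')(-5, 3))), -1)) = Mul(60128, Pow(Mul(-262, 223), -1)) = Mul(60128, Pow(-58426, -1)) = Mul(60128, Rational(-1, 58426)) = Rational(-30064, 29213)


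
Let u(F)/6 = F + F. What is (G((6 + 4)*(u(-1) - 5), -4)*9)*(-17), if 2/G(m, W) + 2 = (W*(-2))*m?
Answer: 51/227 ≈ 0.22467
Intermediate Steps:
u(F) = 12*F (u(F) = 6*(F + F) = 6*(2*F) = 12*F)
G(m, W) = 2/(-2 - 2*W*m) (G(m, W) = 2/(-2 + (W*(-2))*m) = 2/(-2 + (-2*W)*m) = 2/(-2 - 2*W*m))
(G((6 + 4)*(u(-1) - 5), -4)*9)*(-17) = (-1/(1 - 4*(6 + 4)*(12*(-1) - 5))*9)*(-17) = (-1/(1 - 40*(-12 - 5))*9)*(-17) = (-1/(1 - 40*(-17))*9)*(-17) = (-1/(1 - 4*(-170))*9)*(-17) = (-1/(1 + 680)*9)*(-17) = (-1/681*9)*(-17) = (-1*1/681*9)*(-17) = -1/681*9*(-17) = -3/227*(-17) = 51/227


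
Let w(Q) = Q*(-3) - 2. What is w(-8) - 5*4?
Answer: 2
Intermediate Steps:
w(Q) = -2 - 3*Q (w(Q) = -3*Q - 2 = -2 - 3*Q)
w(-8) - 5*4 = (-2 - 3*(-8)) - 5*4 = (-2 + 24) - 20 = 22 - 20 = 2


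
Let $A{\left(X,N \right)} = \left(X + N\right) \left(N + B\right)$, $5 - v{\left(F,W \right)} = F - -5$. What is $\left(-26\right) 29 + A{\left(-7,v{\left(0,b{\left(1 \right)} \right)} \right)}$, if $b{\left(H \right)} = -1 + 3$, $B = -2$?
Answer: $-740$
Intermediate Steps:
$b{\left(H \right)} = 2$
$v{\left(F,W \right)} = - F$ ($v{\left(F,W \right)} = 5 - \left(F - -5\right) = 5 - \left(F + 5\right) = 5 - \left(5 + F\right) = - F$)
$A{\left(X,N \right)} = \left(-2 + N\right) \left(N + X\right)$ ($A{\left(X,N \right)} = \left(X + N\right) \left(N - 2\right) = \left(N + X\right) \left(-2 + N\right) = \left(-2 + N\right) \left(N + X\right)$)
$\left(-26\right) 29 + A{\left(-7,v{\left(0,b{\left(1 \right)} \right)} \right)} = \left(-26\right) 29 + \left(\left(\left(-1\right) 0\right)^{2} - 2 \left(\left(-1\right) 0\right) - -14 + \left(-1\right) 0 \left(-7\right)\right) = -754 + \left(0^{2} - 0 + 14 + 0 \left(-7\right)\right) = -754 + \left(0 + 0 + 14 + 0\right) = -754 + 14 = -740$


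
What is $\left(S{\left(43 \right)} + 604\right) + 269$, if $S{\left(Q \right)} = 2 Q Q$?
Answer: $4571$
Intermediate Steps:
$S{\left(Q \right)} = 2 Q^{2}$
$\left(S{\left(43 \right)} + 604\right) + 269 = \left(2 \cdot 43^{2} + 604\right) + 269 = \left(2 \cdot 1849 + 604\right) + 269 = \left(3698 + 604\right) + 269 = 4302 + 269 = 4571$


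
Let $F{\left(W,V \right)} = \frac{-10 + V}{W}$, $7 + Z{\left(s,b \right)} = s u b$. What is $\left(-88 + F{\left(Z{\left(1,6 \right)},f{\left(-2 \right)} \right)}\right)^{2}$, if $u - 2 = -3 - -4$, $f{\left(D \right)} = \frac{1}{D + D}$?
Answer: $\frac{15311569}{1936} \approx 7908.9$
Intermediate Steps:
$f{\left(D \right)} = \frac{1}{2 D}$
$u = 3$ ($u = 2 - -1 = 2 + \left(-3 + 4\right) = 2 + 1 = 3$)
$Z{\left(s,b \right)} = -7 + 3 b s$ ($Z{\left(s,b \right)} = -7 + s 3 b = -7 + 3 s b = -7 + 3 b s$)
$F{\left(W,V \right)} = \frac{-10 + V}{W}$
$\left(-88 + F{\left(Z{\left(1,6 \right)},f{\left(-2 \right)} \right)}\right)^{2} = \left(-88 + \frac{-10 + \frac{1}{2 \left(-2\right)}}{-7 + 3 \cdot 6 \cdot 1}\right)^{2} = \left(-88 + \frac{-10 + \frac{1}{2} \left(- \frac{1}{2}\right)}{-7 + 18}\right)^{2} = \left(-88 + \frac{-10 - \frac{1}{4}}{11}\right)^{2} = \left(-88 + \frac{1}{11} \left(- \frac{41}{4}\right)\right)^{2} = \left(-88 - \frac{41}{44}\right)^{2} = \left(- \frac{3913}{44}\right)^{2} = \frac{15311569}{1936}$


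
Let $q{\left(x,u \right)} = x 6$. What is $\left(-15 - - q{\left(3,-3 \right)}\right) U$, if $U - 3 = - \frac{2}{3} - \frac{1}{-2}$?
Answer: $\frac{17}{2} \approx 8.5$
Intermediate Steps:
$q{\left(x,u \right)} = 6 x$
$U = \frac{17}{6}$ ($U = 3 - \left(- \frac{1}{2} + \frac{2}{3}\right) = 3 - \frac{1}{6} = \frac{17}{6} \approx 2.8333$)
$\left(-15 - - q{\left(3,-3 \right)}\right) U = \left(-15 + \left(\left(3 + 6 \cdot 3\right) - 3\right)\right) \frac{17}{6} = \left(-15 + \left(\left(3 + 18\right) - 3\right)\right) \frac{17}{6} = \left(-15 + \left(21 - 3\right)\right) \frac{17}{6} = \left(-15 + 18\right) \frac{17}{6} = 3 \cdot \frac{17}{6} = \frac{17}{2}$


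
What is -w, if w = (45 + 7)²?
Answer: -2704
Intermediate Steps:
w = 2704 (w = 52² = 2704)
-w = -1*2704 = -2704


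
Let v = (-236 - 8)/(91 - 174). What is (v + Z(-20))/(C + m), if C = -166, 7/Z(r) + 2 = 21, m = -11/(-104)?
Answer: -180856/9069327 ≈ -0.019942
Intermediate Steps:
m = 11/104 (m = -11*(-1/104) = 11/104 ≈ 0.10577)
Z(r) = 7/19 (Z(r) = 7/(-2 + 21) = 7/19)
v = 244/83 (v = -244/(-83) = -244*(-1/83) = 244/83 ≈ 2.9398)
(v + Z(-20))/(C + m) = (244/83 + 7/19)/(-166 + 11/104) = 5217/(1577*(-17253/104)) = (5217/1577)*(-104/17253) = -180856/9069327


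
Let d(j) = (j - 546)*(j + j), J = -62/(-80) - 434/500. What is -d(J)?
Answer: -50786649/500000 ≈ -101.57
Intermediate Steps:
J = -93/1000 (J = -62*(-1/80) - 434*1/500 = 31/40 - 217/250 = -93/1000 ≈ -0.093000)
d(j) = 2*j*(-546 + j) (d(j) = (-546 + j)*(2*j) = 2*j*(-546 + j))
-d(J) = -2*(-93)*(-546 - 93/1000)/1000 = -2*(-93)*(-546093)/(1000*1000) = -1*50786649/500000 = -50786649/500000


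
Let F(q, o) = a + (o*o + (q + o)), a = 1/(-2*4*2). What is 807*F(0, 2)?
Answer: 76665/16 ≈ 4791.6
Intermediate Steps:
a = -1/16 (a = 1/(-8*2) = 1/(-16) = -1/16 ≈ -0.062500)
F(q, o) = -1/16 + o + q + o**2 (F(q, o) = -1/16 + (o*o + (q + o)) = -1/16 + (o**2 + (o + q)) = -1/16 + (o + q + o**2) = -1/16 + o + q + o**2)
807*F(0, 2) = 807*(-1/16 + 2 + 0 + 2**2) = 807*(-1/16 + 2 + 0 + 4) = 807*(95/16) = 76665/16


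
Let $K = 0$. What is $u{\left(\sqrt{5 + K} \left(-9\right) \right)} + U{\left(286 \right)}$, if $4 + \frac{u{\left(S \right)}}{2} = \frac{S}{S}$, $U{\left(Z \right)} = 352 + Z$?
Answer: $632$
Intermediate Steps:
$u{\left(S \right)} = -6$ ($u{\left(S \right)} = -8 + 2 \frac{S}{S} = -8 + 2 \cdot 1 = -8 + 2 = -6$)
$u{\left(\sqrt{5 + K} \left(-9\right) \right)} + U{\left(286 \right)} = -6 + \left(352 + 286\right) = -6 + 638 = 632$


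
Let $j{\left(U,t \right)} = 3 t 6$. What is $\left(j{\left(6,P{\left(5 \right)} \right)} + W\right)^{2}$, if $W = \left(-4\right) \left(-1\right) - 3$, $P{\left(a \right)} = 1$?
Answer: $361$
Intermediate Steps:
$j{\left(U,t \right)} = 18 t$
$W = 1$ ($W = 4 - 3 = 1$)
$\left(j{\left(6,P{\left(5 \right)} \right)} + W\right)^{2} = \left(18 \cdot 1 + 1\right)^{2} = \left(18 + 1\right)^{2} = 19^{2} = 361$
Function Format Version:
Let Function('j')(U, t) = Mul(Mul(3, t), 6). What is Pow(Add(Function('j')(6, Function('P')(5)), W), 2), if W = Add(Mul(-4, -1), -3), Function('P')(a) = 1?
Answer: 361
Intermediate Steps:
Function('j')(U, t) = Mul(18, t)
W = 1 (W = Add(4, -3) = 1)
Pow(Add(Function('j')(6, Function('P')(5)), W), 2) = Pow(Add(Mul(18, 1), 1), 2) = Pow(Add(18, 1), 2) = Pow(19, 2) = 361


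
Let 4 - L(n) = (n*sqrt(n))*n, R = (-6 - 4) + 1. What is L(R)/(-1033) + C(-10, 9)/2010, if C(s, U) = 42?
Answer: 5891/346055 + 243*I/1033 ≈ 0.017023 + 0.23524*I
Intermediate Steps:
R = -9 (R = -10 + 1 = -9)
L(n) = 4 - n**(5/2) (L(n) = 4 - n*sqrt(n)*n = 4 - n**(3/2)*n = 4 - n**(5/2))
L(R)/(-1033) + C(-10, 9)/2010 = (4 - (-9)**(5/2))/(-1033) + 42/2010 = (4 - 243*I)*(-1/1033) + 42*(1/2010) = (4 - 243*I)*(-1/1033) + 7/335 = (-4/1033 + 243*I/1033) + 7/335 = 5891/346055 + 243*I/1033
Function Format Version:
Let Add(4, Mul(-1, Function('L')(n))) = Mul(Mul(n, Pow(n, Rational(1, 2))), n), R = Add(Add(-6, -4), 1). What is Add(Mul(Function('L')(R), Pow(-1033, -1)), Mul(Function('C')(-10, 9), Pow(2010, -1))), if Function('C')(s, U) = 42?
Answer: Add(Rational(5891, 346055), Mul(Rational(243, 1033), I)) ≈ Add(0.017023, Mul(0.23524, I))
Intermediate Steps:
R = -9 (R = Add(-10, 1) = -9)
Function('L')(n) = Add(4, Mul(-1, Pow(n, Rational(5, 2)))) (Function('L')(n) = Add(4, Mul(-1, Mul(Mul(n, Pow(n, Rational(1, 2))), n))) = Add(4, Mul(-1, Mul(Pow(n, Rational(3, 2)), n))) = Add(4, Mul(-1, Pow(n, Rational(5, 2)))))
Add(Mul(Function('L')(R), Pow(-1033, -1)), Mul(Function('C')(-10, 9), Pow(2010, -1))) = Add(Mul(Add(4, Mul(-1, Pow(-9, Rational(5, 2)))), Pow(-1033, -1)), Mul(42, Pow(2010, -1))) = Add(Mul(Add(4, Mul(-1, Mul(243, I))), Rational(-1, 1033)), Mul(42, Rational(1, 2010))) = Add(Mul(Add(4, Mul(-243, I)), Rational(-1, 1033)), Rational(7, 335)) = Add(Add(Rational(-4, 1033), Mul(Rational(243, 1033), I)), Rational(7, 335)) = Add(Rational(5891, 346055), Mul(Rational(243, 1033), I))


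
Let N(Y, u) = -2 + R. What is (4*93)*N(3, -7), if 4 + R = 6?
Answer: 0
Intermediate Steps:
R = 2 (R = -4 + 6 = 2)
N(Y, u) = 0 (N(Y, u) = -2 + 2 = 0)
(4*93)*N(3, -7) = (4*93)*0 = 372*0 = 0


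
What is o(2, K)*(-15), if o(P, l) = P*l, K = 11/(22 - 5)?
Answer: -330/17 ≈ -19.412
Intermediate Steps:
K = 11/17 ≈ 0.64706
o(2, K)*(-15) = (2*(11/17))*(-15) = (22/17)*(-15) = -330/17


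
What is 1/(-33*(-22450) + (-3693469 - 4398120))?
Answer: -1/7350739 ≈ -1.3604e-7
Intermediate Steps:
1/(-33*(-22450) + (-3693469 - 4398120)) = 1/(740850 - 8091589) = 1/(-7350739) = -1/7350739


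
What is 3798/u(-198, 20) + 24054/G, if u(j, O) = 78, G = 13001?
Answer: 8542335/169013 ≈ 50.542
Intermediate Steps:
3798/u(-198, 20) + 24054/G = 3798/78 + 24054/13001 = 3798*(1/78) + 24054*(1/13001) = 633/13 + 24054/13001 = 8542335/169013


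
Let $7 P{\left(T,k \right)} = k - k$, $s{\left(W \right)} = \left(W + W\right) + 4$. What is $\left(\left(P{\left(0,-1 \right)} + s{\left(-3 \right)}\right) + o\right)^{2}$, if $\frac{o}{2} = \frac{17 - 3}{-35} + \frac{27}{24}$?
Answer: $\frac{121}{400} \approx 0.3025$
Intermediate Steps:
$s{\left(W \right)} = 4 + 2 W$ ($s{\left(W \right)} = 2 W + 4 = 4 + 2 W$)
$P{\left(T,k \right)} = 0$ ($P{\left(T,k \right)} = \frac{k - k}{7} = \frac{1}{7} \cdot 0 = 0$)
$o = \frac{29}{20}$ ($o = 2 \left(\frac{17 - 3}{-35} + \frac{27}{24}\right) = 2 \left(\left(17 - 3\right) \left(- \frac{1}{35}\right) + 27 \cdot \frac{1}{24}\right) = 2 \left(14 \left(- \frac{1}{35}\right) + \frac{9}{8}\right) = 2 \left(- \frac{2}{5} + \frac{9}{8}\right) = 2 \cdot \frac{29}{40} = \frac{29}{20} \approx 1.45$)
$\left(\left(P{\left(0,-1 \right)} + s{\left(-3 \right)}\right) + o\right)^{2} = \left(\left(0 + \left(4 + 2 \left(-3\right)\right)\right) + \frac{29}{20}\right)^{2} = \left(\left(0 + \left(4 - 6\right)\right) + \frac{29}{20}\right)^{2} = \left(\left(0 - 2\right) + \frac{29}{20}\right)^{2} = \left(-2 + \frac{29}{20}\right)^{2} = \left(- \frac{11}{20}\right)^{2} = \frac{121}{400}$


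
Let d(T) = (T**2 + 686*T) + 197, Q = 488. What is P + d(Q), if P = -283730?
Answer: 289379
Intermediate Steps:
d(T) = 197 + T**2 + 686*T
P + d(Q) = -283730 + (197 + 488**2 + 686*488) = -283730 + (197 + 238144 + 334768) = -283730 + 573109 = 289379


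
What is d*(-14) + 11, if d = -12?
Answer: 179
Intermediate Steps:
d*(-14) + 11 = -12*(-14) + 11 = 168 + 11 = 179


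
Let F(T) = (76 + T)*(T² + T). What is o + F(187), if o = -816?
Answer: 9245212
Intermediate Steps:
F(T) = (76 + T)*(T + T²)
o + F(187) = -816 + 187*(76 + 187² + 77*187) = -816 + 187*(76 + 34969 + 14399) = -816 + 187*49444 = -816 + 9246028 = 9245212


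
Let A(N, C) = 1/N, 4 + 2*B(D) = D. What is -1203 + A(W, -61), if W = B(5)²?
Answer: -1199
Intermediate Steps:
B(D) = -2 + D/2
W = ¼ (W = (-2 + (½)*5)² = (-2 + 5/2)² = (½)² = ¼ ≈ 0.25000)
-1203 + A(W, -61) = -1203 + 1/(¼) = -1203 + 4 = -1199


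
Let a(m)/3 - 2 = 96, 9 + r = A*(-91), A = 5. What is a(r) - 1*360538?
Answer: -360244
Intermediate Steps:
r = -464 (r = -9 + 5*(-91) = -9 - 455 = -464)
a(m) = 294 (a(m) = 6 + 3*96 = 6 + 288 = 294)
a(r) - 1*360538 = 294 - 1*360538 = 294 - 360538 = -360244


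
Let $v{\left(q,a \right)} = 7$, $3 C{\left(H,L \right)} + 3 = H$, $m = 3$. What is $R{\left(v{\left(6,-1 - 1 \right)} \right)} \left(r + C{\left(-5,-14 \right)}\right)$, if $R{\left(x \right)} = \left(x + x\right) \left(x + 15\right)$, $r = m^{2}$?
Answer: $\frac{5852}{3} \approx 1950.7$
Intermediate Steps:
$C{\left(H,L \right)} = -1 + \frac{H}{3}$
$r = 9$ ($r = 3^{2} = 9$)
$R{\left(x \right)} = 2 x \left(15 + x\right)$
$R{\left(v{\left(6,-1 - 1 \right)} \right)} \left(r + C{\left(-5,-14 \right)}\right) = 2 \cdot 7 \left(15 + 7\right) \left(9 + \left(-1 + \frac{1}{3} \left(-5\right)\right)\right) = 2 \cdot 7 \cdot 22 \left(9 - \frac{8}{3}\right) = 308 \left(9 - \frac{8}{3}\right) = 308 \cdot \frac{19}{3} = \frac{5852}{3}$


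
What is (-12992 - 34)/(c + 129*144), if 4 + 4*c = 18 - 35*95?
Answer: -4008/5461 ≈ -0.73393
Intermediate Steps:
c = -3311/4 (c = -1 + (18 - 35*95)/4 = -1 + (18 - 3325)/4 = -1 + (¼)*(-3307) = -1 - 3307/4 = -3311/4 ≈ -827.75)
(-12992 - 34)/(c + 129*144) = (-12992 - 34)/(-3311/4 + 129*144) = -13026/(-3311/4 + 18576) = -13026/70993/4 = -13026*4/70993 = -4008/5461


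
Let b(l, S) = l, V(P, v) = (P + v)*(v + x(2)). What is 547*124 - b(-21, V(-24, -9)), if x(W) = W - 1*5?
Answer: 67849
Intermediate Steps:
x(W) = -5 + W (x(W) = W - 5 = -5 + W)
V(P, v) = (-3 + v)*(P + v) (V(P, v) = (P + v)*(v + (-5 + 2)) = (P + v)*(v - 3) = (P + v)*(-3 + v) = (-3 + v)*(P + v))
547*124 - b(-21, V(-24, -9)) = 547*124 - 1*(-21) = 67828 + 21 = 67849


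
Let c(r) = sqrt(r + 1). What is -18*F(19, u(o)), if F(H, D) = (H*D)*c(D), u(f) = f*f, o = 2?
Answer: -1368*sqrt(5) ≈ -3058.9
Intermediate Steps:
c(r) = sqrt(1 + r)
u(f) = f**2
F(H, D) = D*H*sqrt(1 + D) (F(H, D) = (H*D)*sqrt(1 + D) = (D*H)*sqrt(1 + D) = D*H*sqrt(1 + D))
-18*F(19, u(o)) = -18*2**2*19*sqrt(1 + 2**2) = -72*19*sqrt(1 + 4) = -72*19*sqrt(5) = -1368*sqrt(5)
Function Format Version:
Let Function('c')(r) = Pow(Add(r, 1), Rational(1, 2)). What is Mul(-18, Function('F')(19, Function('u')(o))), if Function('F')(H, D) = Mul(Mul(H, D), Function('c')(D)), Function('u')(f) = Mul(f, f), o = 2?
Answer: Mul(-1368, Pow(5, Rational(1, 2))) ≈ -3058.9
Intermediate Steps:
Function('c')(r) = Pow(Add(1, r), Rational(1, 2))
Function('u')(f) = Pow(f, 2)
Function('F')(H, D) = Mul(D, H, Pow(Add(1, D), Rational(1, 2))) (Function('F')(H, D) = Mul(Mul(H, D), Pow(Add(1, D), Rational(1, 2))) = Mul(Mul(D, H), Pow(Add(1, D), Rational(1, 2))) = Mul(D, H, Pow(Add(1, D), Rational(1, 2))))
Mul(-18, Function('F')(19, Function('u')(o))) = Mul(-18, Mul(Pow(2, 2), 19, Pow(Add(1, Pow(2, 2)), Rational(1, 2)))) = Mul(-18, Mul(4, 19, Pow(Add(1, 4), Rational(1, 2)))) = Mul(-18, Mul(4, 19, Pow(5, Rational(1, 2)))) = Mul(-18, Mul(76, Pow(5, Rational(1, 2)))) = Mul(-1368, Pow(5, Rational(1, 2)))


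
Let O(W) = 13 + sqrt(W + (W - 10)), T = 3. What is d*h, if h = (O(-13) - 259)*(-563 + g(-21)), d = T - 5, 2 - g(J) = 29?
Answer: -290280 + 7080*I ≈ -2.9028e+5 + 7080.0*I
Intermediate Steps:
g(J) = -27 (g(J) = 2 - 1*29 = 2 - 29 = -27)
d = -2 (d = 3 - 5 = -2)
O(W) = 13 + sqrt(-10 + 2*W) (O(W) = 13 + sqrt(W + (-10 + W)) = 13 + sqrt(-10 + 2*W))
h = 145140 - 3540*I (h = ((13 + sqrt(-10 + 2*(-13))) - 259)*(-563 - 27) = ((13 + sqrt(-10 - 26)) - 259)*(-590) = ((13 + sqrt(-36)) - 259)*(-590) = ((13 + 6*I) - 259)*(-590) = (-246 + 6*I)*(-590) = 145140 - 3540*I ≈ 1.4514e+5 - 3540.0*I)
d*h = -2*(145140 - 3540*I) = -290280 + 7080*I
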